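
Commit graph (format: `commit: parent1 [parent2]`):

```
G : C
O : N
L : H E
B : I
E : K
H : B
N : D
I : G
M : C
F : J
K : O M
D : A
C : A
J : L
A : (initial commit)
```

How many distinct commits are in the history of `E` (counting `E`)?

8

Walking parent pointers from E: reachable set = {A, C, D, E, K, M, N, O}.
That is 8 commits.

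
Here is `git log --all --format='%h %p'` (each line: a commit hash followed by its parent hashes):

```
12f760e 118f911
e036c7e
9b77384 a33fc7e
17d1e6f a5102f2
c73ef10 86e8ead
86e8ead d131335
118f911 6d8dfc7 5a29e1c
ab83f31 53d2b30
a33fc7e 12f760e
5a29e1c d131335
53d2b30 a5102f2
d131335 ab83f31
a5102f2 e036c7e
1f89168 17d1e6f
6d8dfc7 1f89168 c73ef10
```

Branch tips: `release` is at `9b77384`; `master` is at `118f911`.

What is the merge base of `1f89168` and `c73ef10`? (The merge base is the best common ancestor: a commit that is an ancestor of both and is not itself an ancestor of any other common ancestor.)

Ancestors of 1f89168: {17d1e6f, 1f89168, a5102f2, e036c7e}.
Ancestors of c73ef10: {53d2b30, 86e8ead, a5102f2, ab83f31, c73ef10, d131335, e036c7e}.
Common ancestors: {a5102f2, e036c7e}.
Among these, a5102f2 is not an ancestor of any other common ancestor — it is the merge base.

a5102f2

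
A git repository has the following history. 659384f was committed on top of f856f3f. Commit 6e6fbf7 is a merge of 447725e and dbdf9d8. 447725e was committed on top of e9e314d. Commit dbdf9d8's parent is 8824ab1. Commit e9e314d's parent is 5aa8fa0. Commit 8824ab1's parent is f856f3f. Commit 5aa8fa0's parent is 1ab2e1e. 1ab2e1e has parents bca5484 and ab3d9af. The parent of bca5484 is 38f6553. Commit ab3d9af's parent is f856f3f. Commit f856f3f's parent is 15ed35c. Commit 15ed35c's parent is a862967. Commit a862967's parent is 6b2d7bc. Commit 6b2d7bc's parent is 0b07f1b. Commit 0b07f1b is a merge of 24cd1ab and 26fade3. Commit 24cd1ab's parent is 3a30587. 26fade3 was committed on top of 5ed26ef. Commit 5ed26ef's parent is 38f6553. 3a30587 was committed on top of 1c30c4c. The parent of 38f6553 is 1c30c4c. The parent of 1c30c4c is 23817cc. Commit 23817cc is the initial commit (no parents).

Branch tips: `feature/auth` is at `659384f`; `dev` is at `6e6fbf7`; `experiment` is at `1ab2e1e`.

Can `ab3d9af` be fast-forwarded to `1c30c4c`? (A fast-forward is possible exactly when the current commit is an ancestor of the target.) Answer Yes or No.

No

A fast-forward from ab3d9af to 1c30c4c is possible iff ab3d9af is an ancestor of 1c30c4c.
Ancestors of 1c30c4c: {1c30c4c, 23817cc}.
ab3d9af is not among them, so fast-forward is not possible.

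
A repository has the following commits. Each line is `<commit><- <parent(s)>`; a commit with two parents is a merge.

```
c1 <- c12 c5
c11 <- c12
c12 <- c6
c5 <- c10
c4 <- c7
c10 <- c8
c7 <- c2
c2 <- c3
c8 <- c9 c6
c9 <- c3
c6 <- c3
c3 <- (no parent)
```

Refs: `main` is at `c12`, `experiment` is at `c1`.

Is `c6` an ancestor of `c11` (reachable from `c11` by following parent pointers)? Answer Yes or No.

Ancestors of c11 (commits reachable by following parents): {c11, c12, c3, c6}.
c6 is in that set, so it is an ancestor of c11.

Yes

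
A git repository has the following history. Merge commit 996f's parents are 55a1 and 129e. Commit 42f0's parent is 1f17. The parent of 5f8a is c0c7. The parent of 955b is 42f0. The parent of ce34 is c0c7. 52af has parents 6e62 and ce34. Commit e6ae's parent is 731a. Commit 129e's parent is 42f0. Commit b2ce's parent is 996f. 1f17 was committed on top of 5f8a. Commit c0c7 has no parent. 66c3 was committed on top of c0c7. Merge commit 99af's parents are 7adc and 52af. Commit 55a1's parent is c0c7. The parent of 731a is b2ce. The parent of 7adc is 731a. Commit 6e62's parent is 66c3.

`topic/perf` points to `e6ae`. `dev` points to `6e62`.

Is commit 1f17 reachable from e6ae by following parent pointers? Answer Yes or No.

Ancestors of e6ae (commits reachable by following parents): {129e, 1f17, 42f0, 55a1, 5f8a, 731a, 996f, b2ce, c0c7, e6ae}.
1f17 is in that set, so it is an ancestor of e6ae.

Yes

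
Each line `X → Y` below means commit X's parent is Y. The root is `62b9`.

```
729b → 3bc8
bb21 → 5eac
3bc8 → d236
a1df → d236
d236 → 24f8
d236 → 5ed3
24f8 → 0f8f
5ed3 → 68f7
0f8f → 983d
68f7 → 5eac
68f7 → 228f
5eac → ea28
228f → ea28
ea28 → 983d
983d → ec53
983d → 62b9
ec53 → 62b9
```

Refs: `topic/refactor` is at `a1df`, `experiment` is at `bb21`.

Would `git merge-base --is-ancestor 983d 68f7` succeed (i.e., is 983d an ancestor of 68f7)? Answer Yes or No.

Ancestors of 68f7 (commits reachable by following parents): {228f, 5eac, 62b9, 68f7, 983d, ea28, ec53}.
983d is in that set, so it is an ancestor of 68f7.

Yes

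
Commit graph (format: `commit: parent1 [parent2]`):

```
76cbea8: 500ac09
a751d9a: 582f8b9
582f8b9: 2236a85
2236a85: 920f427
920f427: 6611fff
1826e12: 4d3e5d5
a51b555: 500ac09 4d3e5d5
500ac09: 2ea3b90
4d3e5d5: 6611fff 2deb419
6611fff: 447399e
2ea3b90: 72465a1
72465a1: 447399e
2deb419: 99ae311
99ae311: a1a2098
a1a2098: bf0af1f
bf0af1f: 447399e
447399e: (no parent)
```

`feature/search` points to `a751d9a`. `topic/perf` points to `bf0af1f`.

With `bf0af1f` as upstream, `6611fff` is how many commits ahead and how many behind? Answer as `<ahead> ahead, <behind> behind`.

Reachable from 6611fff: {447399e, 6611fff}.
Reachable from bf0af1f: {447399e, bf0af1f}.
Only in 6611fff's history (ahead): {6611fff} — 1.
Only in bf0af1f's history (behind): {bf0af1f} — 1.

1 ahead, 1 behind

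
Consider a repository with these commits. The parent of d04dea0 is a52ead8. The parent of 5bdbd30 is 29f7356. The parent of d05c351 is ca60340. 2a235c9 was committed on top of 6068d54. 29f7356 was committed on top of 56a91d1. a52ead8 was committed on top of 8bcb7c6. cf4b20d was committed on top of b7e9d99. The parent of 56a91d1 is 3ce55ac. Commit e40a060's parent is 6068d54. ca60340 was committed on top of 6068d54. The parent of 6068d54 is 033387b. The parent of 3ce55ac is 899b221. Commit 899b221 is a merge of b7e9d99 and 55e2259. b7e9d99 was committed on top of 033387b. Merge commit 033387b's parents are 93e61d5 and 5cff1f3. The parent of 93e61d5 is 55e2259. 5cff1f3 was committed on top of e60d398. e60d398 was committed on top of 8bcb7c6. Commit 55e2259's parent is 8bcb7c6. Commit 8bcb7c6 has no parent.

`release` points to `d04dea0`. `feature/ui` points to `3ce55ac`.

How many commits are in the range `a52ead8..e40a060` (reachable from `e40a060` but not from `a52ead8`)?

Reachable from e40a060: {033387b, 55e2259, 5cff1f3, 6068d54, 8bcb7c6, 93e61d5, e40a060, e60d398}.
Reachable from a52ead8: {8bcb7c6, a52ead8}.
In e40a060's history but not a52ead8's: {033387b, 55e2259, 5cff1f3, 6068d54, 93e61d5, e40a060, e60d398} — 7 commits.

7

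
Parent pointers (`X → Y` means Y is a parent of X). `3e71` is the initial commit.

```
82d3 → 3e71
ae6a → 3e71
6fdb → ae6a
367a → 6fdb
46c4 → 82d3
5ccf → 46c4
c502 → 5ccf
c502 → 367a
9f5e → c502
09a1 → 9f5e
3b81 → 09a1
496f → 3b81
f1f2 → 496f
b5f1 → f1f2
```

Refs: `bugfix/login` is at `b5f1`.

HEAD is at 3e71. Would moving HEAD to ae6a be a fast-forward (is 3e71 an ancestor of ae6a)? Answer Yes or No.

A fast-forward from 3e71 to ae6a is possible iff 3e71 is an ancestor of ae6a.
Ancestors of ae6a: {3e71, ae6a}.
3e71 is among them, so fast-forward is possible.

Yes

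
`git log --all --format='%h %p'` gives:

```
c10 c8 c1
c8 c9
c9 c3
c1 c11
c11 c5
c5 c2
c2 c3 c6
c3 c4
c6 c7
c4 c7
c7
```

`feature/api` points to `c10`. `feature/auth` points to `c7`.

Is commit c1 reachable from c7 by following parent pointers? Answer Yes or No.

Ancestors of c7: {c7}.
c1 is not in that set, so it is not an ancestor of c7.

No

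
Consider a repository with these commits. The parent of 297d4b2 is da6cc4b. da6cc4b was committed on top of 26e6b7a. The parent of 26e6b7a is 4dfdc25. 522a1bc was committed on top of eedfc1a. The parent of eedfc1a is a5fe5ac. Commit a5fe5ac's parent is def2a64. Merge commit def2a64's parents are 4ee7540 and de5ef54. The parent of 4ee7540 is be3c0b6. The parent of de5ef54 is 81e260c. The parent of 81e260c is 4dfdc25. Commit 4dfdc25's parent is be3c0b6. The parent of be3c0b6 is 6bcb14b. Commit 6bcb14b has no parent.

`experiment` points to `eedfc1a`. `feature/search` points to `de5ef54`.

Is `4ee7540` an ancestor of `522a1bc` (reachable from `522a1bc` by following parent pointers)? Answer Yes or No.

Ancestors of 522a1bc (commits reachable by following parents): {4dfdc25, 4ee7540, 522a1bc, 6bcb14b, 81e260c, a5fe5ac, be3c0b6, de5ef54, def2a64, eedfc1a}.
4ee7540 is in that set, so it is an ancestor of 522a1bc.

Yes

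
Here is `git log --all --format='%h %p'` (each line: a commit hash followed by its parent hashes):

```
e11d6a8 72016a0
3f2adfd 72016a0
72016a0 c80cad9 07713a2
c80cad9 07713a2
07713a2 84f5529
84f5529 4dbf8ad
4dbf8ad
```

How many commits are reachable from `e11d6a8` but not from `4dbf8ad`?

5

Reachable from e11d6a8: {07713a2, 4dbf8ad, 72016a0, 84f5529, c80cad9, e11d6a8}.
Reachable from 4dbf8ad: {4dbf8ad}.
In e11d6a8's history but not 4dbf8ad's: {07713a2, 72016a0, 84f5529, c80cad9, e11d6a8} — 5 commits.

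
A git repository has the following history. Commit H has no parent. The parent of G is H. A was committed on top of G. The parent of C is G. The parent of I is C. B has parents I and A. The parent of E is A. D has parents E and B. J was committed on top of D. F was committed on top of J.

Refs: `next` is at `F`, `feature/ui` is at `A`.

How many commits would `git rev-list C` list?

3

Walking parent pointers from C: reachable set = {C, G, H}.
That is 3 commits.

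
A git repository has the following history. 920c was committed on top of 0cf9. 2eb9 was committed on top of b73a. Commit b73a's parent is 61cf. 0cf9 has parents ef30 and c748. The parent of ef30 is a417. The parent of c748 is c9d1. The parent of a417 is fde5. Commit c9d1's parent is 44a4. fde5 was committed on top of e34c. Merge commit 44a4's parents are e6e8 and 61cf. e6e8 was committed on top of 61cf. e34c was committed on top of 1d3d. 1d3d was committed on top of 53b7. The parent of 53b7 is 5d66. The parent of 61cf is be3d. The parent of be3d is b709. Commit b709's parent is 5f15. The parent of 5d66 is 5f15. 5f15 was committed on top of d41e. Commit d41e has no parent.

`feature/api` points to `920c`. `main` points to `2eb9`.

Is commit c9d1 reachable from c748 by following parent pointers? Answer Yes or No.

Yes

Ancestors of c748 (commits reachable by following parents): {44a4, 5f15, 61cf, b709, be3d, c748, c9d1, d41e, e6e8}.
c9d1 is in that set, so it is an ancestor of c748.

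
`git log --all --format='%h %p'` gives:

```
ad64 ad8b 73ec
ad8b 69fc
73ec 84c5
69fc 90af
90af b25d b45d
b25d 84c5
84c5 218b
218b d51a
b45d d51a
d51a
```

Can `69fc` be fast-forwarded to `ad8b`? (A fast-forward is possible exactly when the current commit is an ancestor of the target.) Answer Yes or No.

Yes

A fast-forward from 69fc to ad8b is possible iff 69fc is an ancestor of ad8b.
Ancestors of ad8b: {218b, 69fc, 84c5, 90af, ad8b, b25d, b45d, d51a}.
69fc is among them, so fast-forward is possible.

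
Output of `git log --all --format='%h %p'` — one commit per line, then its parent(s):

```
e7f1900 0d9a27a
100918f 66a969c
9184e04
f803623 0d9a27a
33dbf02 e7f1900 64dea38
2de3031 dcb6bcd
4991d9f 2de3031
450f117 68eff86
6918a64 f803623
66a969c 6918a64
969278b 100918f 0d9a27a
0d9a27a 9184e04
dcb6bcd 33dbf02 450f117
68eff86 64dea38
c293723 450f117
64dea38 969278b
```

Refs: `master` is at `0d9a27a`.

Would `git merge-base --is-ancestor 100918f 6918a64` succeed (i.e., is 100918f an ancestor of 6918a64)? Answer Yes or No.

No

Ancestors of 6918a64: {0d9a27a, 6918a64, 9184e04, f803623}.
100918f is not in that set, so it is not an ancestor of 6918a64.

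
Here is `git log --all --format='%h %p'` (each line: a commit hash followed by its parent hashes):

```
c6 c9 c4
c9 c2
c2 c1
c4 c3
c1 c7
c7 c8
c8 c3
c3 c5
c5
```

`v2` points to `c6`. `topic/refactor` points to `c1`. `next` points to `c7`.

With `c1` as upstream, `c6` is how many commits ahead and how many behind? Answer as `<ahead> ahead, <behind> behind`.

4 ahead, 0 behind

Reachable from c6: {c1, c2, c3, c4, c5, c6, c7, c8, c9}.
Reachable from c1: {c1, c3, c5, c7, c8}.
Only in c6's history (ahead): {c2, c4, c6, c9} — 4.
Only in c1's history (behind): {} — 0.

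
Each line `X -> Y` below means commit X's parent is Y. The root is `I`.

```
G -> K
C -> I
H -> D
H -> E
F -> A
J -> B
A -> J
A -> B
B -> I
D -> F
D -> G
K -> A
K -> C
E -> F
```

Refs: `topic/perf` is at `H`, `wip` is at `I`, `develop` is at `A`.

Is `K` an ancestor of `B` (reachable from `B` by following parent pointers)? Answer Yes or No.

Ancestors of B: {B, I}.
K is not in that set, so it is not an ancestor of B.

No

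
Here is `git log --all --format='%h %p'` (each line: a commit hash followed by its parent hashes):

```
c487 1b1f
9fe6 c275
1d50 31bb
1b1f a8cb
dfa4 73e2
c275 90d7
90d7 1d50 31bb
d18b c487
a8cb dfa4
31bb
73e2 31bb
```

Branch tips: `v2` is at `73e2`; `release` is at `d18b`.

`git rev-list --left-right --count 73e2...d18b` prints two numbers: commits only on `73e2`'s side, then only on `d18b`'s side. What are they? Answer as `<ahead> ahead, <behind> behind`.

Reachable from 73e2: {31bb, 73e2}.
Reachable from d18b: {1b1f, 31bb, 73e2, a8cb, c487, d18b, dfa4}.
Only in 73e2's history (ahead): {} — 0.
Only in d18b's history (behind): {1b1f, a8cb, c487, d18b, dfa4} — 5.

0 ahead, 5 behind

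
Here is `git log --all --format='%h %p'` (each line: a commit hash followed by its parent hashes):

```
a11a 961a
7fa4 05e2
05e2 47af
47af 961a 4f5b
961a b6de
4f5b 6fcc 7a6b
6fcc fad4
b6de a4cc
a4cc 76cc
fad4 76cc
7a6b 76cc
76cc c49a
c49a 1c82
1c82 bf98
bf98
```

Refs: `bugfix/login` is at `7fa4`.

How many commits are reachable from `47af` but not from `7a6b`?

7

Reachable from 47af: {1c82, 47af, 4f5b, 6fcc, 76cc, 7a6b, 961a, a4cc, b6de, bf98, c49a, fad4}.
Reachable from 7a6b: {1c82, 76cc, 7a6b, bf98, c49a}.
In 47af's history but not 7a6b's: {47af, 4f5b, 6fcc, 961a, a4cc, b6de, fad4} — 7 commits.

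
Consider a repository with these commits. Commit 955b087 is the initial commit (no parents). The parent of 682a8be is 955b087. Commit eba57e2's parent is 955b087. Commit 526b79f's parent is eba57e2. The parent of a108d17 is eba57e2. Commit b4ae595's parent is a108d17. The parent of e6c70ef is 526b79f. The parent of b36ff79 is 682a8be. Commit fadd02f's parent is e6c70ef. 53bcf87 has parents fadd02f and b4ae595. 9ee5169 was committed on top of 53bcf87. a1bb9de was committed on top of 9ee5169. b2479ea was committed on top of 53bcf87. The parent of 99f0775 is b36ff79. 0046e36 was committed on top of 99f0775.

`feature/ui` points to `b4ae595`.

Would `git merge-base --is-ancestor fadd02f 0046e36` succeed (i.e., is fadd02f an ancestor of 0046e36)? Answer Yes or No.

Ancestors of 0046e36: {0046e36, 682a8be, 955b087, 99f0775, b36ff79}.
fadd02f is not in that set, so it is not an ancestor of 0046e36.

No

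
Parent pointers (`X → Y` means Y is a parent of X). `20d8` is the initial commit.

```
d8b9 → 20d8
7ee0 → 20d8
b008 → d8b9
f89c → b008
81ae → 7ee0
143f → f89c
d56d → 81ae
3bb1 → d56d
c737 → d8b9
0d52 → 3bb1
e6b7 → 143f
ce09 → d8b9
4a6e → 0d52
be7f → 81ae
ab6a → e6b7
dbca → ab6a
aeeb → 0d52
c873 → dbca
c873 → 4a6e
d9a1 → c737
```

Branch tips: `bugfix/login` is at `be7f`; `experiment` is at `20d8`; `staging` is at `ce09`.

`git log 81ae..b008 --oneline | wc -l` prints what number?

2

Reachable from b008: {20d8, b008, d8b9}.
Reachable from 81ae: {20d8, 7ee0, 81ae}.
In b008's history but not 81ae's: {b008, d8b9} — 2 commits.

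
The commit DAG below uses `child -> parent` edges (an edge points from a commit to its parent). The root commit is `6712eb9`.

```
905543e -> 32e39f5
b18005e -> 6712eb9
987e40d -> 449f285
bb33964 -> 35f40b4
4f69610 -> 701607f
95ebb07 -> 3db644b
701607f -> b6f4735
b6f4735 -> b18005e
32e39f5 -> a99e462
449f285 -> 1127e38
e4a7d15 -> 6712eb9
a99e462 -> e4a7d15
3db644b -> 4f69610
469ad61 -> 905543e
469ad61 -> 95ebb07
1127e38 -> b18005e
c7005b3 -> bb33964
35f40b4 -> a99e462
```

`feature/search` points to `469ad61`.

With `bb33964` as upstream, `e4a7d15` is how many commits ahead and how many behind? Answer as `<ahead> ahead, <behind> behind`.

0 ahead, 3 behind

Reachable from e4a7d15: {6712eb9, e4a7d15}.
Reachable from bb33964: {35f40b4, 6712eb9, a99e462, bb33964, e4a7d15}.
Only in e4a7d15's history (ahead): {} — 0.
Only in bb33964's history (behind): {35f40b4, a99e462, bb33964} — 3.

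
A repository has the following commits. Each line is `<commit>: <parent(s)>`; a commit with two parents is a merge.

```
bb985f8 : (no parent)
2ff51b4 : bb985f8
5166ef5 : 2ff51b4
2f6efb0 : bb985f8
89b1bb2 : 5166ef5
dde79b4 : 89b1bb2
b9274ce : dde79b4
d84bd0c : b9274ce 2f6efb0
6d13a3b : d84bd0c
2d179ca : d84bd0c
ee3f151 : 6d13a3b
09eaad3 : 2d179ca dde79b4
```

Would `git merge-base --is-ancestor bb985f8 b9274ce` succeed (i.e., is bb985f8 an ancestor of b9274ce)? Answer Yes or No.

Ancestors of b9274ce (commits reachable by following parents): {2ff51b4, 5166ef5, 89b1bb2, b9274ce, bb985f8, dde79b4}.
bb985f8 is in that set, so it is an ancestor of b9274ce.

Yes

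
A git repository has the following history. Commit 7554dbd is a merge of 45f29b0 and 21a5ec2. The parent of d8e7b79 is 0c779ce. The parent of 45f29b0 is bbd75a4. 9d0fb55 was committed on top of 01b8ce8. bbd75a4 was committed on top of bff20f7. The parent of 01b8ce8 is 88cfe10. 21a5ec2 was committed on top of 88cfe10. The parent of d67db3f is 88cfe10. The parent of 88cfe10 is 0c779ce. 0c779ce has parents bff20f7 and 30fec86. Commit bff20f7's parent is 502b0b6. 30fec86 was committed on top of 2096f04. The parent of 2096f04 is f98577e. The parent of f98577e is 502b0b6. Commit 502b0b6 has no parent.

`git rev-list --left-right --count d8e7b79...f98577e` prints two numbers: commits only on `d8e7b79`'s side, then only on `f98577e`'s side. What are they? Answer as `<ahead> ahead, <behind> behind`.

Reachable from d8e7b79: {0c779ce, 2096f04, 30fec86, 502b0b6, bff20f7, d8e7b79, f98577e}.
Reachable from f98577e: {502b0b6, f98577e}.
Only in d8e7b79's history (ahead): {0c779ce, 2096f04, 30fec86, bff20f7, d8e7b79} — 5.
Only in f98577e's history (behind): {} — 0.

5 ahead, 0 behind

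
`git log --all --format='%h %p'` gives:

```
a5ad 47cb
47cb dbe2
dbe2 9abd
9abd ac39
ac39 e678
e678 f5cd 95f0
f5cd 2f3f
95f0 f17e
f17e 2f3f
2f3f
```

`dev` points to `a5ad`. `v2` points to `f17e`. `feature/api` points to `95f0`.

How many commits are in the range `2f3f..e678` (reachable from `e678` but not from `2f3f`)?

4

Reachable from e678: {2f3f, 95f0, e678, f17e, f5cd}.
Reachable from 2f3f: {2f3f}.
In e678's history but not 2f3f's: {95f0, e678, f17e, f5cd} — 4 commits.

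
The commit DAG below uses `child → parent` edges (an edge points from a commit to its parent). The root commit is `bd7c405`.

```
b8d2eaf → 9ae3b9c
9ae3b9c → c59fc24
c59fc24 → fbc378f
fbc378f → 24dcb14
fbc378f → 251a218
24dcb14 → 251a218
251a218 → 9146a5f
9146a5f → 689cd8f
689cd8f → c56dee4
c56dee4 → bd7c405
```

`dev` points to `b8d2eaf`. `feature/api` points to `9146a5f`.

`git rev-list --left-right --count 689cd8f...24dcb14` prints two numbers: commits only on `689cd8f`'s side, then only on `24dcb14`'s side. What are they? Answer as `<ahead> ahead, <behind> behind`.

0 ahead, 3 behind

Reachable from 689cd8f: {689cd8f, bd7c405, c56dee4}.
Reachable from 24dcb14: {24dcb14, 251a218, 689cd8f, 9146a5f, bd7c405, c56dee4}.
Only in 689cd8f's history (ahead): {} — 0.
Only in 24dcb14's history (behind): {24dcb14, 251a218, 9146a5f} — 3.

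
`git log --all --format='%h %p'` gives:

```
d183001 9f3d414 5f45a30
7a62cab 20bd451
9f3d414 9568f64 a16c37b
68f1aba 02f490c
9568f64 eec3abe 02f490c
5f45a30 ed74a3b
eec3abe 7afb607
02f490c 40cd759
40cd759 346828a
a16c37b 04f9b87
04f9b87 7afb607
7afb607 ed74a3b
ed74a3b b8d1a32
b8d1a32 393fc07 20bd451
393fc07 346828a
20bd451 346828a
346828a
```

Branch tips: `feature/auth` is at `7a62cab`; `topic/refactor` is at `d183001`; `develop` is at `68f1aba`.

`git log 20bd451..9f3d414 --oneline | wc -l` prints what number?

11

Reachable from 9f3d414: {02f490c, 04f9b87, 20bd451, 346828a, 393fc07, 40cd759, 7afb607, 9568f64, 9f3d414, a16c37b, b8d1a32, ed74a3b, eec3abe}.
Reachable from 20bd451: {20bd451, 346828a}.
In 9f3d414's history but not 20bd451's: {02f490c, 04f9b87, 393fc07, 40cd759, 7afb607, 9568f64, 9f3d414, a16c37b, b8d1a32, ed74a3b, eec3abe} — 11 commits.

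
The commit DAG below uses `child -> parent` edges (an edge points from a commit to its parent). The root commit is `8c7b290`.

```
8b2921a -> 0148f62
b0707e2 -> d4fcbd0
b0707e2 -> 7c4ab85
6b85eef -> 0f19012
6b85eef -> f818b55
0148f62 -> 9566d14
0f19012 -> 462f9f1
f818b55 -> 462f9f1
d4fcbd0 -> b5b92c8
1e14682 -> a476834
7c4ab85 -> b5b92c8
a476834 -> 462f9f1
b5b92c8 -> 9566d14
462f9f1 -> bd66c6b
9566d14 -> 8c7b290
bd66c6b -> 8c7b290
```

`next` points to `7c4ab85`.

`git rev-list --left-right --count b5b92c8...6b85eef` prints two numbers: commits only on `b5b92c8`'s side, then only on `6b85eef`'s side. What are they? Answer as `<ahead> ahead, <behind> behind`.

Reachable from b5b92c8: {8c7b290, 9566d14, b5b92c8}.
Reachable from 6b85eef: {0f19012, 462f9f1, 6b85eef, 8c7b290, bd66c6b, f818b55}.
Only in b5b92c8's history (ahead): {9566d14, b5b92c8} — 2.
Only in 6b85eef's history (behind): {0f19012, 462f9f1, 6b85eef, bd66c6b, f818b55} — 5.

2 ahead, 5 behind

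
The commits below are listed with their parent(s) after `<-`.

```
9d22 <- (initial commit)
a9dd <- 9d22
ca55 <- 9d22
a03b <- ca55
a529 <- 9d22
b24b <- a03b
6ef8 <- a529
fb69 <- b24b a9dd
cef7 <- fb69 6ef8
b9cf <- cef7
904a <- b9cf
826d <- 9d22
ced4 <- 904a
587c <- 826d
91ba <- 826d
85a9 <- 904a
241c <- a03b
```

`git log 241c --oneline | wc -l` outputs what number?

Walking parent pointers from 241c: reachable set = {241c, 9d22, a03b, ca55}.
That is 4 commits.

4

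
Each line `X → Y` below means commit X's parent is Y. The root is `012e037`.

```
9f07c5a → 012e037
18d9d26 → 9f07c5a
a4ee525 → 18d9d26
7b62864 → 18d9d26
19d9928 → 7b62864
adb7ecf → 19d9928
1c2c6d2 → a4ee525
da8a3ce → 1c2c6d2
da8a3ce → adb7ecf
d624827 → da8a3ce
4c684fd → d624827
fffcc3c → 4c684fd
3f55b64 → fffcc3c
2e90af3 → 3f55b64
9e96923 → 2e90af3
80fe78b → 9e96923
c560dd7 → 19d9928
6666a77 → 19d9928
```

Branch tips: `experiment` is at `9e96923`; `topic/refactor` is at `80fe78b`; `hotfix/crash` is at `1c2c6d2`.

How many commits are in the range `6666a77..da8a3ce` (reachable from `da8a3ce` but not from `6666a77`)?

Reachable from da8a3ce: {012e037, 18d9d26, 19d9928, 1c2c6d2, 7b62864, 9f07c5a, a4ee525, adb7ecf, da8a3ce}.
Reachable from 6666a77: {012e037, 18d9d26, 19d9928, 6666a77, 7b62864, 9f07c5a}.
In da8a3ce's history but not 6666a77's: {1c2c6d2, a4ee525, adb7ecf, da8a3ce} — 4 commits.

4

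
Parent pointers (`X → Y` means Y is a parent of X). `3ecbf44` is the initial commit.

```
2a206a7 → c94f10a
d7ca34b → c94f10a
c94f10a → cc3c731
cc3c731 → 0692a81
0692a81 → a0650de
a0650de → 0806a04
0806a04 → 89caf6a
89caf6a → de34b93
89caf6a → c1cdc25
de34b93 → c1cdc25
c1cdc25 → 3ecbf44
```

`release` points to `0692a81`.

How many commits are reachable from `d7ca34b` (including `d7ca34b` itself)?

10

Walking parent pointers from d7ca34b: reachable set = {0692a81, 0806a04, 3ecbf44, 89caf6a, a0650de, c1cdc25, c94f10a, cc3c731, d7ca34b, de34b93}.
That is 10 commits.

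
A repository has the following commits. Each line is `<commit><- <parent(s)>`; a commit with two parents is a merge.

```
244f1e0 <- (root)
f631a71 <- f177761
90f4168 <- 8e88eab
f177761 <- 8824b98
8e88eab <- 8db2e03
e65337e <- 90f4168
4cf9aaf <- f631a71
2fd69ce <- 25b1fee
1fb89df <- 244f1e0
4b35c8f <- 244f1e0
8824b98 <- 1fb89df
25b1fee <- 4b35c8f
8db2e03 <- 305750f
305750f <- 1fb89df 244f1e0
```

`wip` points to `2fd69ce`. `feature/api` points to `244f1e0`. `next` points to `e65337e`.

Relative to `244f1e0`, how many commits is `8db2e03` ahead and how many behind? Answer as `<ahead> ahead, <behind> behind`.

3 ahead, 0 behind

Reachable from 8db2e03: {1fb89df, 244f1e0, 305750f, 8db2e03}.
Reachable from 244f1e0: {244f1e0}.
Only in 8db2e03's history (ahead): {1fb89df, 305750f, 8db2e03} — 3.
Only in 244f1e0's history (behind): {} — 0.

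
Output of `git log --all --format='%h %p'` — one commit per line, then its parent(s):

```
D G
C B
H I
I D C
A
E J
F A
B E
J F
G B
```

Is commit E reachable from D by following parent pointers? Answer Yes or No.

Yes

Ancestors of D (commits reachable by following parents): {A, B, D, E, F, G, J}.
E is in that set, so it is an ancestor of D.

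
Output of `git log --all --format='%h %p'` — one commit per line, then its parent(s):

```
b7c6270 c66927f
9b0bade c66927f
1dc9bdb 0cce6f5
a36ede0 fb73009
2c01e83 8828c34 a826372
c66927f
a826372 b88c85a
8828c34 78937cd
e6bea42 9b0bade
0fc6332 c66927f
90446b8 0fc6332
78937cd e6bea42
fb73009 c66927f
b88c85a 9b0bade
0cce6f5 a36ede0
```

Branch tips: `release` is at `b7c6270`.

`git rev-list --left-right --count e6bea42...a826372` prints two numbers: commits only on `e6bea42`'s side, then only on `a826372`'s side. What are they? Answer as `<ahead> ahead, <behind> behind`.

Reachable from e6bea42: {9b0bade, c66927f, e6bea42}.
Reachable from a826372: {9b0bade, a826372, b88c85a, c66927f}.
Only in e6bea42's history (ahead): {e6bea42} — 1.
Only in a826372's history (behind): {a826372, b88c85a} — 2.

1 ahead, 2 behind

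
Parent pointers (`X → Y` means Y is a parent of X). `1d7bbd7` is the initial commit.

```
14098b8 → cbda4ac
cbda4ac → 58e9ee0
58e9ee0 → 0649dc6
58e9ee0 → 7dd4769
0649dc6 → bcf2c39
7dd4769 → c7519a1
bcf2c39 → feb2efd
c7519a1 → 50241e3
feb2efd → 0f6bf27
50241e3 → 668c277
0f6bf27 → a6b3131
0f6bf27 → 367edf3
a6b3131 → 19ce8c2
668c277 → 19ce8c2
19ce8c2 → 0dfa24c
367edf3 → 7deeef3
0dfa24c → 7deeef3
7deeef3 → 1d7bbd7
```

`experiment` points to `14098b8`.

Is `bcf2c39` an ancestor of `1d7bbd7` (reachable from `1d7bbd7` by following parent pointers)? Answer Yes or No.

No

Ancestors of 1d7bbd7: {1d7bbd7}.
bcf2c39 is not in that set, so it is not an ancestor of 1d7bbd7.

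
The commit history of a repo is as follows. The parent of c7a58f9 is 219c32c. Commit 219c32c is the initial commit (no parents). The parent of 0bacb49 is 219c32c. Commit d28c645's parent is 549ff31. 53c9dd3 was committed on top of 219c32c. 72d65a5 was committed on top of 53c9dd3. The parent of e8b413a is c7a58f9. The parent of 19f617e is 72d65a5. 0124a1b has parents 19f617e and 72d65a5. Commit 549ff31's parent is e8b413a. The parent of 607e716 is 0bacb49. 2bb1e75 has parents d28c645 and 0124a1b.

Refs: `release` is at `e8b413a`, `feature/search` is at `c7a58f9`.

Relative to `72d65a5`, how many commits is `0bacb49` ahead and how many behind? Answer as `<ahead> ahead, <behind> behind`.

1 ahead, 2 behind

Reachable from 0bacb49: {0bacb49, 219c32c}.
Reachable from 72d65a5: {219c32c, 53c9dd3, 72d65a5}.
Only in 0bacb49's history (ahead): {0bacb49} — 1.
Only in 72d65a5's history (behind): {53c9dd3, 72d65a5} — 2.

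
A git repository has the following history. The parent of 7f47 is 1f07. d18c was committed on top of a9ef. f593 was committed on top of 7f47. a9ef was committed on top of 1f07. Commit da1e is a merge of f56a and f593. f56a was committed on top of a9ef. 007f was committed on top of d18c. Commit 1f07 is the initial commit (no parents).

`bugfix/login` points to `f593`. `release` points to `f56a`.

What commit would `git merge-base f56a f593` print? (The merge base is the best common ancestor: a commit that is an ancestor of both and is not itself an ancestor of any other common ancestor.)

1f07

Ancestors of f56a: {1f07, a9ef, f56a}.
Ancestors of f593: {1f07, 7f47, f593}.
Common ancestors: {1f07}.
The only common ancestor is 1f07, so it is the merge base.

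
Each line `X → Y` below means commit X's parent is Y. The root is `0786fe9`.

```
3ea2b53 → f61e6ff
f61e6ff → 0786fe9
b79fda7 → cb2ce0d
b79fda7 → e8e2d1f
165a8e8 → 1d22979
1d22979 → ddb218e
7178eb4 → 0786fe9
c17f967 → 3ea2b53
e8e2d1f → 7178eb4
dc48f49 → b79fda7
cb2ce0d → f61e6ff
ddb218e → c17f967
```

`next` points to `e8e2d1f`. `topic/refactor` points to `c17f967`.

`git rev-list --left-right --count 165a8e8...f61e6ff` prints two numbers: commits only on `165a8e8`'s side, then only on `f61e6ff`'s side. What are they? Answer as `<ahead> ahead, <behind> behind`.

Reachable from 165a8e8: {0786fe9, 165a8e8, 1d22979, 3ea2b53, c17f967, ddb218e, f61e6ff}.
Reachable from f61e6ff: {0786fe9, f61e6ff}.
Only in 165a8e8's history (ahead): {165a8e8, 1d22979, 3ea2b53, c17f967, ddb218e} — 5.
Only in f61e6ff's history (behind): {} — 0.

5 ahead, 0 behind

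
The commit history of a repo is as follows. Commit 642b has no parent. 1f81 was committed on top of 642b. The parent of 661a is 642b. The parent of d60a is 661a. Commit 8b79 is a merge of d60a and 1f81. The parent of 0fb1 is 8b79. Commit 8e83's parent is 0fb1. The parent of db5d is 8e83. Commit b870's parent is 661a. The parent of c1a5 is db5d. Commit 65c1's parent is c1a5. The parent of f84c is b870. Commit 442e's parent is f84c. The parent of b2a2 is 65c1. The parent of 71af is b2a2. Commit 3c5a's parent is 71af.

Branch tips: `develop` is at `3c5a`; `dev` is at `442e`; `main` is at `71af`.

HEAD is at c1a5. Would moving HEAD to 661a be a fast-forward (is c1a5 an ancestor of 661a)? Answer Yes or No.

A fast-forward from c1a5 to 661a is possible iff c1a5 is an ancestor of 661a.
Ancestors of 661a: {642b, 661a}.
c1a5 is not among them, so fast-forward is not possible.

No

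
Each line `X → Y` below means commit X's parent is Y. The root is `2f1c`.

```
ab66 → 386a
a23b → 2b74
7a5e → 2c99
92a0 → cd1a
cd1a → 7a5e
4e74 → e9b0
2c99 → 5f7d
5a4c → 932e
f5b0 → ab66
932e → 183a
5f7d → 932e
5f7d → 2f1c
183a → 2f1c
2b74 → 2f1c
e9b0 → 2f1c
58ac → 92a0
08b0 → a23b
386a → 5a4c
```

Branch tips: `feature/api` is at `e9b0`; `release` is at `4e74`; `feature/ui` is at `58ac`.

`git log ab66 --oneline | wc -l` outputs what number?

6

Walking parent pointers from ab66: reachable set = {183a, 2f1c, 386a, 5a4c, 932e, ab66}.
That is 6 commits.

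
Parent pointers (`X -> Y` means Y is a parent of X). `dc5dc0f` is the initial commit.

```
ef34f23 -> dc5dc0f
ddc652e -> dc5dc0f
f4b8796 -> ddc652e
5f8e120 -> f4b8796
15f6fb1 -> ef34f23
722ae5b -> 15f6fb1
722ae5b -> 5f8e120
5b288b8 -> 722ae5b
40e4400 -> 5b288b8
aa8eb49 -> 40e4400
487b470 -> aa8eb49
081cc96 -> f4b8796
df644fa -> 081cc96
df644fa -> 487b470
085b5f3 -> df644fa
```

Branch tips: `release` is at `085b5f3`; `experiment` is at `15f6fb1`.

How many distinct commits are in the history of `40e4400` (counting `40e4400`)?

9

Walking parent pointers from 40e4400: reachable set = {15f6fb1, 40e4400, 5b288b8, 5f8e120, 722ae5b, dc5dc0f, ddc652e, ef34f23, f4b8796}.
That is 9 commits.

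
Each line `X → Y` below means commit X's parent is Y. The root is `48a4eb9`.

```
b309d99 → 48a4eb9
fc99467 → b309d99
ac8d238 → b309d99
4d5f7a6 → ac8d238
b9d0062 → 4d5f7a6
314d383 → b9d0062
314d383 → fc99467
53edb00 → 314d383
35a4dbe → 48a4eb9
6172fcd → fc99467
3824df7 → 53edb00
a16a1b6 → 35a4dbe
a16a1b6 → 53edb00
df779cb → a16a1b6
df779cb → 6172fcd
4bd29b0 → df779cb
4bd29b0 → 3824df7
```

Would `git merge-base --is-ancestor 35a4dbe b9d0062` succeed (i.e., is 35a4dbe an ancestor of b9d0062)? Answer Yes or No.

Ancestors of b9d0062: {48a4eb9, 4d5f7a6, ac8d238, b309d99, b9d0062}.
35a4dbe is not in that set, so it is not an ancestor of b9d0062.

No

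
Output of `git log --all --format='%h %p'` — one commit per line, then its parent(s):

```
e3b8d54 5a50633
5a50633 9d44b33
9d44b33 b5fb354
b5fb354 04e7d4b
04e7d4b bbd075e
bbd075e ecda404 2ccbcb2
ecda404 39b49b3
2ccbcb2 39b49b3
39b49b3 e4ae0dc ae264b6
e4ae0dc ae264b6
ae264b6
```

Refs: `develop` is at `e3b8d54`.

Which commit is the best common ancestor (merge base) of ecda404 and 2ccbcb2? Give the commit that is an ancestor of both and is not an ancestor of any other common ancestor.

Ancestors of ecda404: {39b49b3, ae264b6, e4ae0dc, ecda404}.
Ancestors of 2ccbcb2: {2ccbcb2, 39b49b3, ae264b6, e4ae0dc}.
Common ancestors: {39b49b3, ae264b6, e4ae0dc}.
Among these, 39b49b3 is not an ancestor of any other common ancestor — it is the merge base.

39b49b3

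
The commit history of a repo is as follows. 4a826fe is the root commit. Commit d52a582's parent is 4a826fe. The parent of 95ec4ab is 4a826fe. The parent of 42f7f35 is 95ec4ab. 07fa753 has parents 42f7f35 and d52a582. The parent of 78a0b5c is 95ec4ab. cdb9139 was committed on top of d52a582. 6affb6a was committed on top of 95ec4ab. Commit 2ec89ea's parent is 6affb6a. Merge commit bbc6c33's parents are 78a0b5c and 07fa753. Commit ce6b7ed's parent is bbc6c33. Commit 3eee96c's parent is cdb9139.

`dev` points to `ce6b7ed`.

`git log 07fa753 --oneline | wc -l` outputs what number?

Walking parent pointers from 07fa753: reachable set = {07fa753, 42f7f35, 4a826fe, 95ec4ab, d52a582}.
That is 5 commits.

5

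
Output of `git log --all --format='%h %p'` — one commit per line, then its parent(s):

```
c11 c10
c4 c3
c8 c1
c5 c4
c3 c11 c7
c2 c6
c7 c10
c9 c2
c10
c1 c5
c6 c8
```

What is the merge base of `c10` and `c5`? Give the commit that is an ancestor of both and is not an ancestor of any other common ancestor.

Ancestors of c10: {c10}.
Ancestors of c5: {c10, c11, c3, c4, c5, c7}.
Common ancestors: {c10}.
The only common ancestor is c10, so it is the merge base.

c10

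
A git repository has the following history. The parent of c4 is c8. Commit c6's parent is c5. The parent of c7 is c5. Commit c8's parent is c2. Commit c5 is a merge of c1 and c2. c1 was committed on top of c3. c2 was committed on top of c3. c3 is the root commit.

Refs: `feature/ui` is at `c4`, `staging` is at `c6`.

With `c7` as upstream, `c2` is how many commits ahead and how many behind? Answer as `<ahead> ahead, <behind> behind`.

Reachable from c2: {c2, c3}.
Reachable from c7: {c1, c2, c3, c5, c7}.
Only in c2's history (ahead): {} — 0.
Only in c7's history (behind): {c1, c5, c7} — 3.

0 ahead, 3 behind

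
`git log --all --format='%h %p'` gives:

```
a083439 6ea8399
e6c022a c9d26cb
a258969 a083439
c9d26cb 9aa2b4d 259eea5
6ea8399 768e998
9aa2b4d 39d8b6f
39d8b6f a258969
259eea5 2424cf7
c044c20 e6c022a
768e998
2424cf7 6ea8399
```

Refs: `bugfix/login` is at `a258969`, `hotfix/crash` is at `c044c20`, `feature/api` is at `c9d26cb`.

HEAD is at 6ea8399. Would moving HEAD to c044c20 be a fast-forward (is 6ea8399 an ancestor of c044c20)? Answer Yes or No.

A fast-forward from 6ea8399 to c044c20 is possible iff 6ea8399 is an ancestor of c044c20.
Ancestors of c044c20: {2424cf7, 259eea5, 39d8b6f, 6ea8399, 768e998, 9aa2b4d, a083439, a258969, c044c20, c9d26cb, e6c022a}.
6ea8399 is among them, so fast-forward is possible.

Yes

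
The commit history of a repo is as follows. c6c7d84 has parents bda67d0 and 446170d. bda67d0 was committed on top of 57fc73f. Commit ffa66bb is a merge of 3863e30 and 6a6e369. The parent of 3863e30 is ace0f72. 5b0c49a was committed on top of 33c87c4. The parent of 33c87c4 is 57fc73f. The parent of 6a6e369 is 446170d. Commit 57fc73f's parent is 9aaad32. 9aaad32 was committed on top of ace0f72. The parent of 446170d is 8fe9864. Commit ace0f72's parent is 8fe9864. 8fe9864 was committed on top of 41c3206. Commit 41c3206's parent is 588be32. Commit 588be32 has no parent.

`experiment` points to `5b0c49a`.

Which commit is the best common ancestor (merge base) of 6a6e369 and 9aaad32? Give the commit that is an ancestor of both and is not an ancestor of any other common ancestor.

Ancestors of 6a6e369: {41c3206, 446170d, 588be32, 6a6e369, 8fe9864}.
Ancestors of 9aaad32: {41c3206, 588be32, 8fe9864, 9aaad32, ace0f72}.
Common ancestors: {41c3206, 588be32, 8fe9864}.
Among these, 8fe9864 is not an ancestor of any other common ancestor — it is the merge base.

8fe9864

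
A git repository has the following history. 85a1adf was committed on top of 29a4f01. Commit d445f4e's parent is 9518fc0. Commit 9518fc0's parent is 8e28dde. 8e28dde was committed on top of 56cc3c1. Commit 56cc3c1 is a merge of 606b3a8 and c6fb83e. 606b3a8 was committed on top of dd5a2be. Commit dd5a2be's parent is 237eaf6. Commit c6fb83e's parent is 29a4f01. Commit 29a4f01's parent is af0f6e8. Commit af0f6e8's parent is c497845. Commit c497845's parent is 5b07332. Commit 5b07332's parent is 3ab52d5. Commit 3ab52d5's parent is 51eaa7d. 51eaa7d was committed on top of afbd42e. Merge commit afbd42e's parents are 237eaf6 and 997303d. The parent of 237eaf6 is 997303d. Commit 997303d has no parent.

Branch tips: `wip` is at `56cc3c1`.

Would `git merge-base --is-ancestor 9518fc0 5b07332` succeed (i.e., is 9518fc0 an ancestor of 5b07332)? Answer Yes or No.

No

Ancestors of 5b07332: {237eaf6, 3ab52d5, 51eaa7d, 5b07332, 997303d, afbd42e}.
9518fc0 is not in that set, so it is not an ancestor of 5b07332.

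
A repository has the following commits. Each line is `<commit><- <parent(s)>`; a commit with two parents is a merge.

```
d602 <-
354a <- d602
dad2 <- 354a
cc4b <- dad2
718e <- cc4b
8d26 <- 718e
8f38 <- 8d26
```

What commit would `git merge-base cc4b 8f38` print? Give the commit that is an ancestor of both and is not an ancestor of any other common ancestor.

Ancestors of cc4b: {354a, cc4b, d602, dad2}.
Ancestors of 8f38: {354a, 718e, 8d26, 8f38, cc4b, d602, dad2}.
Common ancestors: {354a, cc4b, d602, dad2}.
Among these, cc4b is not an ancestor of any other common ancestor — it is the merge base.

cc4b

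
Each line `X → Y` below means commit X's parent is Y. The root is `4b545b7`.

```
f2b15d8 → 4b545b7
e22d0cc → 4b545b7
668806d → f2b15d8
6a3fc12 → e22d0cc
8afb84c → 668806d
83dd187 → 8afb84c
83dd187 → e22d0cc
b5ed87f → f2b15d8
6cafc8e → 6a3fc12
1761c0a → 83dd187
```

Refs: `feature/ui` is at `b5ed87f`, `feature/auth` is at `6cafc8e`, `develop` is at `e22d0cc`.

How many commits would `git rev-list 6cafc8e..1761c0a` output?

Reachable from 1761c0a: {1761c0a, 4b545b7, 668806d, 83dd187, 8afb84c, e22d0cc, f2b15d8}.
Reachable from 6cafc8e: {4b545b7, 6a3fc12, 6cafc8e, e22d0cc}.
In 1761c0a's history but not 6cafc8e's: {1761c0a, 668806d, 83dd187, 8afb84c, f2b15d8} — 5 commits.

5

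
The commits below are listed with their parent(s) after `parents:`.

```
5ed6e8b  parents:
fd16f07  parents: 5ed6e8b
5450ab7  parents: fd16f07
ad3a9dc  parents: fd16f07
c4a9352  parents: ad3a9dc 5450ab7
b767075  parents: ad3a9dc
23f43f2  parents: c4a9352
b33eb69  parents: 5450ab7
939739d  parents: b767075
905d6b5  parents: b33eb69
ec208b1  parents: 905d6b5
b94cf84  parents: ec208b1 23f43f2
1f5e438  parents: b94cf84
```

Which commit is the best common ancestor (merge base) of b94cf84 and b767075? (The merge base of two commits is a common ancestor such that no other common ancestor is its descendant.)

Ancestors of b94cf84: {23f43f2, 5450ab7, 5ed6e8b, 905d6b5, ad3a9dc, b33eb69, b94cf84, c4a9352, ec208b1, fd16f07}.
Ancestors of b767075: {5ed6e8b, ad3a9dc, b767075, fd16f07}.
Common ancestors: {5ed6e8b, ad3a9dc, fd16f07}.
Among these, ad3a9dc is not an ancestor of any other common ancestor — it is the merge base.

ad3a9dc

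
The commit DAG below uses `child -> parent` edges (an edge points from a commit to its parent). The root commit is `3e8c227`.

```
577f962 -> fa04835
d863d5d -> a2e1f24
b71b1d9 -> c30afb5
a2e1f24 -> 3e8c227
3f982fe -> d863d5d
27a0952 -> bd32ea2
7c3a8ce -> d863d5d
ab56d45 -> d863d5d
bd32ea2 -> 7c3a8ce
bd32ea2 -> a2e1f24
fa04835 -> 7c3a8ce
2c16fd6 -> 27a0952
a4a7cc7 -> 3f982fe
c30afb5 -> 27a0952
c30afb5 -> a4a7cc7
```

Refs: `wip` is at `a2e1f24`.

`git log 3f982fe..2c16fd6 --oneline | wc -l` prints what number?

4

Reachable from 2c16fd6: {27a0952, 2c16fd6, 3e8c227, 7c3a8ce, a2e1f24, bd32ea2, d863d5d}.
Reachable from 3f982fe: {3e8c227, 3f982fe, a2e1f24, d863d5d}.
In 2c16fd6's history but not 3f982fe's: {27a0952, 2c16fd6, 7c3a8ce, bd32ea2} — 4 commits.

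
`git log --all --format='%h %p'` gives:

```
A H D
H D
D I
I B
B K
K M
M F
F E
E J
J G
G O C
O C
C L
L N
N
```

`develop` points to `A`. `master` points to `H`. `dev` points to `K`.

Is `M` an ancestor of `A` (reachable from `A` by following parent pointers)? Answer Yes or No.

Yes

Ancestors of A (commits reachable by following parents): {A, B, C, D, E, F, G, H, I, J, K, L, M, N, O}.
M is in that set, so it is an ancestor of A.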